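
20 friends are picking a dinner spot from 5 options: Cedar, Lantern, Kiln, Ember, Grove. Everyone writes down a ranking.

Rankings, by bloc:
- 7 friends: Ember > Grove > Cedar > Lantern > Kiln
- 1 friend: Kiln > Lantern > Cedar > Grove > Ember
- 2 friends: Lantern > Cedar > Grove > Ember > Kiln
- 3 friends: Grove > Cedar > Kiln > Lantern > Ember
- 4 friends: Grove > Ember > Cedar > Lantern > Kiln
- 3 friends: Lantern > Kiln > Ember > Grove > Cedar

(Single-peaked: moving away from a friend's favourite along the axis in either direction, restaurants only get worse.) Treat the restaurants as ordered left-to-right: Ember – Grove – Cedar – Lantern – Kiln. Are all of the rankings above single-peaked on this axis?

no

Axis positions: Ember=1, Grove=2, Cedar=3, Lantern=4, Kiln=5.
Bloc 1 (peak Ember at position 1): ranking walks positions 1-2-3-4-5, expanding outward from the peak — single-peaked.
Bloc 2 (peak Kiln at position 5): ranking walks positions 5-4-3-2-1, expanding outward from the peak — single-peaked.
Bloc 3 (peak Lantern at position 4): ranking walks positions 4-3-2-1-5, expanding outward from the peak — single-peaked.
Bloc 4: ranking walks positions 2-3-5-4-1; Kiln is ranked above Lantern even though Lantern lies between Kiln and the peak Grove on the axis — preferences dip and rise again. Not single-peaked.
Bloc 5 (peak Grove at position 2): ranking walks positions 2-1-3-4-5, expanding outward from the peak — single-peaked.
Bloc 6: ranking walks positions 4-5-1-2-3; Ember is ranked above Cedar even though Cedar lies between Ember and the peak Lantern on the axis — preferences dip and rise again. Not single-peaked.
Bloc 4 violates single-peakedness, so the profile is not single-peaked on this axis.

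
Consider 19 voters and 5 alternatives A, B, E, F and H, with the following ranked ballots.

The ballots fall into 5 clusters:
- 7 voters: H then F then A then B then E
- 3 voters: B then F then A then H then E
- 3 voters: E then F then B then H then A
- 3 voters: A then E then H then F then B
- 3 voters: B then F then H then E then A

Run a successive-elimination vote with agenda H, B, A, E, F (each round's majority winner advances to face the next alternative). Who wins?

Round 1: H vs B — 10–9, H advances.
Round 2: H vs A — 13–6, H advances.
Round 3: H vs E — 13–6, H advances.
Round 4: H vs F — 10–9, H advances.
The agenda winner is H.

H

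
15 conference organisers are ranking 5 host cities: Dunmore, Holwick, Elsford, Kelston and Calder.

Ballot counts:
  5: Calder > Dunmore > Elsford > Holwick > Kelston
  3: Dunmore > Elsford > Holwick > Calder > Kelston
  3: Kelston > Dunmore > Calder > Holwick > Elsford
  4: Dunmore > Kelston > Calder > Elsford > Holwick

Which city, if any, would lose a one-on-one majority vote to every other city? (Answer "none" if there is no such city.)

Pairwise majorities:
Dunmore vs Holwick: Dunmore, 15–0.
Dunmore vs Elsford: Dunmore is ranked higher on 5+3+3+4 = 15 ballots, Elsford on 0. Dunmore wins 15–0.
Dunmore vs Kelston: 5+3+4 = 12 for Dunmore, 3 for Kelston — Dunmore by 12–3.
Dunmore vs Calder: Dunmore preferred on 3+3+4 = 10 ballots; Dunmore wins 10–5.
Holwick vs Elsford: Elsford wins 12–3.
Holwick vs Kelston: Holwick preferred on 5+3 = 8 ballots; Holwick wins 8–7.
Holwick vs Calder: Holwick preferred on 3 ballots; Calder wins 12–3.
Elsford vs Kelston: Elsford wins 8–7.
Elsford vs Calder: Calder wins 12–3.
Kelston vs Calder: Kelston is ranked higher on 3+4 = 7 ballots, Calder on 8. Calder wins 8–7.
Only Kelston has no wins; Kelston is the Condorcet loser.

Kelston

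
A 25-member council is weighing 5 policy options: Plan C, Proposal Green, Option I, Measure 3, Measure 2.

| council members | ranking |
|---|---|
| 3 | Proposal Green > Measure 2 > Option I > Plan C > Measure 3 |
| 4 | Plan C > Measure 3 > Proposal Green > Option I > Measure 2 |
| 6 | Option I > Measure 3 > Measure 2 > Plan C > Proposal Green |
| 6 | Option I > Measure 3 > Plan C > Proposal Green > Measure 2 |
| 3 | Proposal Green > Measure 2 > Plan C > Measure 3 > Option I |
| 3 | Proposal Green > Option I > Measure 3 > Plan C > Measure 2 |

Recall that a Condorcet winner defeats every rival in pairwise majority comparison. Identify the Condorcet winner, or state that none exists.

Head-to-head results (25 council members):
Plan C vs Proposal Green: Plan C is ranked higher on 4+6+6 = 16 ballots, Proposal Green on 9. Plan C wins 16–9.
Plan C vs Option I: 7 to 18, Option I.
Plan C vs Measure 3: Plan C preferred on 3+4+3 = 10 ballots; Measure 3 wins 15–10.
Plan C vs Measure 2: 4+6+3 = 13 for Plan C, 12 for Measure 2 — Plan C by 13–12.
Proposal Green vs Option I: Proposal Green is ranked higher on 3+4+3+3 = 13 ballots, Option I on 12. Proposal Green wins 13–12.
Proposal Green vs Measure 3: 3+3+3 = 9 for Proposal Green, 16 for Measure 3 — Measure 3 by 16–9.
Proposal Green vs Measure 2: Proposal Green preferred on 3+4+6+3+3 = 19 ballots; Proposal Green wins 19–6.
Option I vs Measure 3: 3+6+6+3 = 18 for Option I, 7 for Measure 3 — Option I by 18–7.
Option I vs Measure 2: 19 to 6, Option I.
Measure 3 vs Measure 2: Measure 3 is ranked higher on 4+6+6+3 = 19 ballots, Measure 2 on 6. Measure 3 wins 19–6.
No option is unbeaten: Plan C loses to Option I; Proposal Green loses to Plan C; Option I loses to Proposal Green; Measure 3 loses to Option I; Measure 2 loses to Plan C. In particular Plan C > Proposal Green > Option I > Plan C is a majority cycle — no Condorcet winner exists.

none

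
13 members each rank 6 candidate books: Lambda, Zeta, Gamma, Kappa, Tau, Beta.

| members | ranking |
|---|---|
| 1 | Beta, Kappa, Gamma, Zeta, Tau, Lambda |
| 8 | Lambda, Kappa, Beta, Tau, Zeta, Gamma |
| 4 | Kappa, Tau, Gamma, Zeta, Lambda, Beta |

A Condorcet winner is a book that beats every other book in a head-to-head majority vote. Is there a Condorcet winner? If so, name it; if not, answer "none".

Lambda

Pairwise majorities:
Lambda–Zeta: Lambda 8–5.
Lambda vs Gamma: Lambda is ranked higher on 8 ballots, Gamma on 5. Lambda wins 8–5.
Lambda vs Kappa: Lambda preferred on 8 ballots; Lambda wins 8–5.
Lambda vs Tau: 8 for Lambda, 5 for Tau — Lambda by 8–5.
Lambda vs Beta: 8+4 = 12 for Lambda, 1 for Beta — Lambda by 12–1.
Zeta vs Gamma: Zeta is ranked higher on 8 ballots, Gamma on 5. Zeta wins 8–5.
Zeta–Kappa: Kappa 13–0.
Zeta vs Tau: Tau wins 12–1.
Zeta vs Beta: Beta wins 9–4.
Gamma–Kappa: Kappa 13–0.
Gamma vs Tau: Gamma is ranked higher on 1 ballot, Tau on 12. Tau wins 12–1.
Gamma vs Beta: Beta, 9–4.
Kappa vs Tau: Kappa is ranked higher on 1+8+4 = 13 ballots, Tau on 0. Kappa wins 13–0.
Kappa vs Beta: Kappa wins 12–1.
Tau vs Beta: 4 to 9, Beta.
Lambda beats each of Zeta, Gamma, Kappa, Tau, Beta — Lambda is the Condorcet winner.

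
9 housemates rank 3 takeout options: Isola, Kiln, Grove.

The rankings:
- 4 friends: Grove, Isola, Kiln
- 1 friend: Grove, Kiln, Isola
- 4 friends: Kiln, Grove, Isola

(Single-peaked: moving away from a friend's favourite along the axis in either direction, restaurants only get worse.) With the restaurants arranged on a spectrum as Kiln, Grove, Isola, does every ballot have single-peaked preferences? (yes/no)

yes

Axis positions: Kiln=1, Grove=2, Isola=3.
Bloc 1 (peak Grove at position 2): ranking walks positions 2-3-1, expanding outward from the peak — single-peaked.
Bloc 2 (peak Grove at position 2): ranking walks positions 2-1-3, expanding outward from the peak — single-peaked.
Bloc 3 (peak Kiln at position 1): ranking walks positions 1-2-3, expanding outward from the peak — single-peaked.
Every ranking is single-peaked on this axis.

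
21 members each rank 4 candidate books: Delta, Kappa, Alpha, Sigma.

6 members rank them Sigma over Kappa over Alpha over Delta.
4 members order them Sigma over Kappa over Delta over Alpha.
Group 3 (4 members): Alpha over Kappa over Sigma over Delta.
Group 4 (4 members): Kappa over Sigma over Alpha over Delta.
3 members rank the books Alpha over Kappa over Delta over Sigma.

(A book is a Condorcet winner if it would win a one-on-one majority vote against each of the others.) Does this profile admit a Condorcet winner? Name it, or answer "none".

Pairwise majorities:
Delta vs Kappa: Kappa wins 21–0.
Delta–Alpha: Alpha 17–4.
Delta–Sigma: Sigma 18–3.
Kappa vs Alpha: Kappa wins 14–7.
Kappa vs Sigma: Kappa, 11–10.
Alpha–Sigma: Sigma 14–7.
Only Kappa has no losses; Kappa is the Condorcet winner.

Kappa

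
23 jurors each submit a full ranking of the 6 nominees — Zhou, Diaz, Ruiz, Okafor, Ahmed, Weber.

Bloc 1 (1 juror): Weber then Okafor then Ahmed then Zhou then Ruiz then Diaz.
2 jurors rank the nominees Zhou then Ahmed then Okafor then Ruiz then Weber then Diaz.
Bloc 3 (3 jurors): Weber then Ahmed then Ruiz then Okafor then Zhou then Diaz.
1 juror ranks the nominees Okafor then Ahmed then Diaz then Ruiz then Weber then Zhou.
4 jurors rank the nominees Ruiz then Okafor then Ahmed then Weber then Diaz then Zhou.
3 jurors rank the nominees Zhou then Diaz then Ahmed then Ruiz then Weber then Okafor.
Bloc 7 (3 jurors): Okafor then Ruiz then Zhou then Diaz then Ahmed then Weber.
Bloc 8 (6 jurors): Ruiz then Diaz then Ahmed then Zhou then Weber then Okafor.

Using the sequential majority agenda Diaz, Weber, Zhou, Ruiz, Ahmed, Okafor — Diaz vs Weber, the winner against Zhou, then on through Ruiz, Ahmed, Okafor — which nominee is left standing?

Ruiz

Round 1: Diaz vs Weber — 13–10, Diaz advances.
Round 2: Diaz vs Zhou — 11–12, Zhou advances.
Round 3: Zhou vs Ruiz — 6–17, Ruiz advances.
Round 4: Ruiz vs Ahmed — 13–10, Ruiz advances.
Round 5: Ruiz vs Okafor — 16–7, Ruiz advances.
Ruiz survives the agenda.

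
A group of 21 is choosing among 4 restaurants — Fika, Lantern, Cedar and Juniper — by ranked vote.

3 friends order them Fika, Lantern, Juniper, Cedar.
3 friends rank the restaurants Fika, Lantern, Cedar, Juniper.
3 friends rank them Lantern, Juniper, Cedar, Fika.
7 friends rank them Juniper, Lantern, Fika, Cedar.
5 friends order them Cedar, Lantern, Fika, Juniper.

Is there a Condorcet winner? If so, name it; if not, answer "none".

Lantern

Head-to-head results (21 friends):
Fika vs Lantern: Fika preferred on 3+3 = 6 ballots; Lantern wins 15–6.
Fika vs Cedar: Fika is ranked higher on 3+3+7 = 13 ballots, Cedar on 8. Fika wins 13–8.
Fika vs Juniper: Fika wins 11–10.
Lantern vs Cedar: Lantern is ranked higher on 3+3+3+7 = 16 ballots, Cedar on 5. Lantern wins 16–5.
Lantern vs Juniper: Lantern, 14–7.
Cedar vs Juniper: Juniper, 13–8.
Only Lantern has no losses; Lantern is the Condorcet winner.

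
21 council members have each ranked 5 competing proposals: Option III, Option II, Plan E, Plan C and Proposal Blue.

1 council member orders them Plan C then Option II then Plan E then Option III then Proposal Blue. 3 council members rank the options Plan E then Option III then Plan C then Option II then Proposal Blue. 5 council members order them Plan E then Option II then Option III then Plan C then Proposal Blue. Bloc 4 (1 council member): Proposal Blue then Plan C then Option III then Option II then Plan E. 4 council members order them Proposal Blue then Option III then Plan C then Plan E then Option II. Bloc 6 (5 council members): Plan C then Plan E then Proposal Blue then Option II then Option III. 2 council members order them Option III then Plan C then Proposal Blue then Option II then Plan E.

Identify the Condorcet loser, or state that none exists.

Head-to-head results (21 council members):
Option III vs Option II: Option II, 11–10.
Option III vs Plan E: Plan E, 14–7.
Option III vs Plan C: 3+5+4+2 = 14 for Option III, 7 for Plan C — Option III by 14–7.
Option III vs Proposal Blue: 1+3+5+2 = 11 for Option III, 10 for Proposal Blue — Option III by 11–10.
Option II–Plan E: Plan E 17–4.
Option II vs Plan C: Plan C wins 16–5.
Option II vs Proposal Blue: Option II preferred on 1+3+5 = 9 ballots; Proposal Blue wins 12–9.
Plan E vs Plan C: 3+5 = 8 for Plan E, 13 for Plan C — Plan C by 13–8.
Plan E vs Proposal Blue: 14 to 7, Plan E.
Plan C vs Proposal Blue: Plan C, 16–5.
No option is winless: Option III beats Plan C; Option II beats Option III; Plan E beats Option III; Plan C beats Option II; Proposal Blue beats Option II. There is no Condorcet loser.

none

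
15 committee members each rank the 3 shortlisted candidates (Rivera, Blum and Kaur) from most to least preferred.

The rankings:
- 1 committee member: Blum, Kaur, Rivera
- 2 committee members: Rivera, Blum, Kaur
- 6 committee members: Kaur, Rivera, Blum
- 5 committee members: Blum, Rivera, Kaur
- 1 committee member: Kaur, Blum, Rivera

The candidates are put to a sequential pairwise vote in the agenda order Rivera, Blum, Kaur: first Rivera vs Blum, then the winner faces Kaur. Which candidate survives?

Kaur

Round 1: Rivera vs Blum — 8–7, Rivera advances.
Round 2: Rivera vs Kaur — 7–8, Kaur advances.
Kaur survives the agenda.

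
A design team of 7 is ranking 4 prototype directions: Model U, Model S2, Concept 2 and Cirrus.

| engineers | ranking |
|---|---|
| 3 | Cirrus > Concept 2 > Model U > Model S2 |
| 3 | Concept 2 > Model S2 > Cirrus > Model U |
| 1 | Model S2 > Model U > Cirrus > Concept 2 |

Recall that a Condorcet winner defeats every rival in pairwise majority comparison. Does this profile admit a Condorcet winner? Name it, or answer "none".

none

Pairwise majorities:
Model U–Model S2: Model S2 4–3.
Model U–Concept 2: Concept 2 6–1.
Model U–Cirrus: Cirrus 6–1.
Model S2–Concept 2: Concept 2 6–1.
Model S2–Cirrus: Model S2 4–3.
Concept 2 vs Cirrus: Cirrus wins 4–3.
Each design drops at least one matchup (Model U loses to Model S2; Model S2 loses to Concept 2; Concept 2 loses to Cirrus; Cirrus loses to Model S2); the cycle Model S2 > Cirrus > Concept 2 > Model S2 rules out a Condorcet winner.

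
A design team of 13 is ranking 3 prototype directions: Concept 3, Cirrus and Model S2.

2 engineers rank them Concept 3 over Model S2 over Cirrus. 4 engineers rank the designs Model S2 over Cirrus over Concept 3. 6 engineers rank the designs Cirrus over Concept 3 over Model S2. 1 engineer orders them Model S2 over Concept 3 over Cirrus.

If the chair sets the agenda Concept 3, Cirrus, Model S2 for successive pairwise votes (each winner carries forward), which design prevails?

Round 1: Concept 3 vs Cirrus — 3–10, Cirrus advances.
Round 2: Cirrus vs Model S2 — 6–7, Model S2 advances.
The agenda winner is Model S2.

Model S2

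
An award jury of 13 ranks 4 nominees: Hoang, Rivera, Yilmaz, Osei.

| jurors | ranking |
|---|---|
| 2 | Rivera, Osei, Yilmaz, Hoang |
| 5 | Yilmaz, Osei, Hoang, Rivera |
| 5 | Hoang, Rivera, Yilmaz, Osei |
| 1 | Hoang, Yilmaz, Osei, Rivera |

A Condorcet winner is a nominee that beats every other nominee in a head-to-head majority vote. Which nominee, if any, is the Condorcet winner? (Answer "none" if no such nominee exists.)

none

Head-to-head results (13 jurors):
Hoang vs Rivera: Hoang, 11–2.
Hoang vs Yilmaz: Hoang preferred on 5+1 = 6 ballots; Yilmaz wins 7–6.
Hoang vs Osei: 5+1 = 6 for Hoang, 7 for Osei — Osei by 7–6.
Rivera–Yilmaz: Rivera 7–6.
Rivera vs Osei: Rivera preferred on 2+5 = 7 ballots; Rivera wins 7–6.
Yilmaz vs Osei: 11 to 2, Yilmaz.
No nominee is unbeaten: Hoang loses to Yilmaz; Rivera loses to Hoang; Yilmaz loses to Rivera; Osei loses to Rivera. In particular Hoang beats Rivera beats Yilmaz beats Hoang is a majority cycle — no Condorcet winner exists.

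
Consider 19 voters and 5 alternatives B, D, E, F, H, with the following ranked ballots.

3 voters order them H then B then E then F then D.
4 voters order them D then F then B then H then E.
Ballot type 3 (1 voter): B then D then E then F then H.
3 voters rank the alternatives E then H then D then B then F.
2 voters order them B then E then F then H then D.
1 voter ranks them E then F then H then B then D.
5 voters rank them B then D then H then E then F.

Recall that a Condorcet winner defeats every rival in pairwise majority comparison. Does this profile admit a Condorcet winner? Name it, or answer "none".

Head-to-head results (19 voters):
B vs D: 12 to 7, B.
B vs E: B preferred on 3+4+1+2+5 = 15 ballots; B wins 15–4.
B vs F: 14 to 5, B.
B vs H: 4+1+2+5 = 12 for B, 7 for H — B by 12–7.
D vs E: 4+1+5 = 10 for D, 9 for E — D by 10–9.
D vs F: D is ranked higher on 4+1+3+5 = 13 ballots, F on 6. D wins 13–6.
D vs H: D preferred on 4+1+5 = 10 ballots; D wins 10–9.
E vs F: E preferred on 3+1+3+2+1+5 = 15 ballots; E wins 15–4.
E vs H: 1+3+2+1 = 7 for E, 12 for H — H by 12–7.
F vs H: F preferred on 4+1+2+1 = 8 ballots; H wins 11–8.
Only B has no losses; B is the Condorcet winner.

B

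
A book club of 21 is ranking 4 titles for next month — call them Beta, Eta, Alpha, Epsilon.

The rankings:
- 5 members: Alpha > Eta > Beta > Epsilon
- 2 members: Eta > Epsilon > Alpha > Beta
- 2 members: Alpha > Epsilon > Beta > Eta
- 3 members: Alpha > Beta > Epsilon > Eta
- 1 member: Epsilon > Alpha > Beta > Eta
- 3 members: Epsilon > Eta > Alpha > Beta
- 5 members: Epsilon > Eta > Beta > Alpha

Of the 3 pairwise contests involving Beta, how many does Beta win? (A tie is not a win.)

Beta against each rival (21 members):
Beta–Eta: Eta 15–6.
Beta vs Alpha: Beta is ranked higher on 5 ballots, Alpha on 16. Alpha wins 16–5.
Beta vs Epsilon: Epsilon, 13–8.
Beta beats no one; loses to Eta, Alpha, Epsilon — 0 pairwise wins.

0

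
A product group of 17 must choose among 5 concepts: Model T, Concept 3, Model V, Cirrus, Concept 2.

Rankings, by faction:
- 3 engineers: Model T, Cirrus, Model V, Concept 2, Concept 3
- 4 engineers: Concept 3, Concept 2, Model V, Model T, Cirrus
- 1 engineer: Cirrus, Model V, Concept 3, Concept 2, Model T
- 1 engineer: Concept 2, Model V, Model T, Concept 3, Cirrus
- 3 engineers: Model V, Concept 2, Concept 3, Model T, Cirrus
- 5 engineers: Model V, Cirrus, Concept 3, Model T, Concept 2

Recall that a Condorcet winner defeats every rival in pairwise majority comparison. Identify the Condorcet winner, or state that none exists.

Model V

Head-to-head results (17 engineers):
Model T vs Concept 3: Model T preferred on 3+1 = 4 ballots; Concept 3 wins 13–4.
Model T vs Model V: 3 for Model T, 14 for Model V — Model V by 14–3.
Model T vs Cirrus: Model T preferred on 3+4+1+3 = 11 ballots; Model T wins 11–6.
Model T vs Concept 2: Model T is ranked higher on 3+5 = 8 ballots, Concept 2 on 9. Concept 2 wins 9–8.
Concept 3 vs Model V: 4 for Concept 3, 13 for Model V — Model V by 13–4.
Concept 3 vs Cirrus: 8 to 9, Cirrus.
Concept 3 vs Concept 2: 10 to 7, Concept 3.
Model V vs Cirrus: 4+1+3+5 = 13 for Model V, 4 for Cirrus — Model V by 13–4.
Model V vs Concept 2: Model V is ranked higher on 3+1+3+5 = 12 ballots, Concept 2 on 5. Model V wins 12–5.
Cirrus vs Concept 2: 9 to 8, Cirrus.
Model V beats each of Model T, Concept 3, Cirrus, Concept 2 — Model V is the Condorcet winner.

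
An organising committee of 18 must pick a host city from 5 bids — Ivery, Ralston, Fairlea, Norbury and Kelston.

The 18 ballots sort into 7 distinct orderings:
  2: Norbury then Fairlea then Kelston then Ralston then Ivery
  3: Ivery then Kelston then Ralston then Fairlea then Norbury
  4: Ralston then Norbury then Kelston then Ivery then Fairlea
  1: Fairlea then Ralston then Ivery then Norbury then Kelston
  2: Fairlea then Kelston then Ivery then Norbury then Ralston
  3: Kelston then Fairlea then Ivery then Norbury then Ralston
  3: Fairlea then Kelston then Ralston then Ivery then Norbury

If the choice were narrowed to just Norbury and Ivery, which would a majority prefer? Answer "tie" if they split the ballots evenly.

Ballots ranking Norbury above Ivery: 2 + 4 = 6.
Ballots ranking Ivery above Norbury: 18 − 6 = 12.
Ivery wins the head-to-head 12–6.

Ivery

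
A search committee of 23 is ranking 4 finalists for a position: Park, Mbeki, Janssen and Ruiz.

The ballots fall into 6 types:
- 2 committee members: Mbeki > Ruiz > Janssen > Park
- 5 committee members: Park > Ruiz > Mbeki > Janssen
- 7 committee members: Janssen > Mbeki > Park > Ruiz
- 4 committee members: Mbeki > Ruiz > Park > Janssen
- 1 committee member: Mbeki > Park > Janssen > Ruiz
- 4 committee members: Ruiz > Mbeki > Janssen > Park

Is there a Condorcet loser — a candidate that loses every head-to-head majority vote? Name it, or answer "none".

Head-to-head results (23 committee members):
Park vs Mbeki: Mbeki wins 18–5.
Park–Janssen: Janssen 13–10.
Park vs Ruiz: Park, 13–10.
Mbeki vs Janssen: Mbeki wins 16–7.
Mbeki vs Ruiz: Mbeki wins 14–9.
Janssen vs Ruiz: Ruiz wins 15–8.
Each candidate has at least one pairwise win (Park beats Ruiz; Mbeki beats Park; Janssen beats Park; Ruiz beats Janssen) — no Condorcet loser.

none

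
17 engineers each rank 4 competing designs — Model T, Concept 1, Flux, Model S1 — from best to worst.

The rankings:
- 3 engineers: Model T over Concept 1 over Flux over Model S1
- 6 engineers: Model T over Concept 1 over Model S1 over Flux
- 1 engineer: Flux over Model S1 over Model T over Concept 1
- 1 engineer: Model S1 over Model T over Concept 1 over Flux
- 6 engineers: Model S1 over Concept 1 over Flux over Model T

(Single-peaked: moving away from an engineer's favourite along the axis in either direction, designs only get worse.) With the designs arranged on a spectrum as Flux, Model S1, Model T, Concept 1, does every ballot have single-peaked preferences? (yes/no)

no

Axis positions: Flux=1, Model S1=2, Model T=3, Concept 1=4.
Cluster 1: ranking walks positions 3-4-1-2; Flux is ranked above Model S1 even though Model S1 lies between Flux and the peak Model T on the axis — preferences dip and rise again. Not single-peaked.
Cluster 2 (peak Model T at position 3): ranking walks positions 3-4-2-1, expanding outward from the peak — single-peaked.
Cluster 3 (peak Flux at position 1): ranking walks positions 1-2-3-4, expanding outward from the peak — single-peaked.
Cluster 4 (peak Model S1 at position 2): ranking walks positions 2-3-4-1, expanding outward from the peak — single-peaked.
Cluster 5: ranking walks positions 2-4-1-3; Concept 1 is ranked above Model T even though Model T lies between Concept 1 and the peak Model S1 on the axis — preferences dip and rise again. Not single-peaked.
Cluster 1 violates single-peakedness, so the profile is not single-peaked on this axis.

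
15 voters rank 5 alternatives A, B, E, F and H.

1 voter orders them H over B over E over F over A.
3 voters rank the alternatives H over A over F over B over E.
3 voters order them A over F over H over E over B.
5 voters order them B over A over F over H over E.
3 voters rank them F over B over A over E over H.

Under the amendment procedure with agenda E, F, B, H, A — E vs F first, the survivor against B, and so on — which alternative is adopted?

Round 1: E vs F — 1–14, F advances.
Round 2: F vs B — 9–6, F advances.
Round 3: F vs H — 11–4, F advances.
Round 4: F vs A — 4–11, A advances.
The agenda winner is A.

A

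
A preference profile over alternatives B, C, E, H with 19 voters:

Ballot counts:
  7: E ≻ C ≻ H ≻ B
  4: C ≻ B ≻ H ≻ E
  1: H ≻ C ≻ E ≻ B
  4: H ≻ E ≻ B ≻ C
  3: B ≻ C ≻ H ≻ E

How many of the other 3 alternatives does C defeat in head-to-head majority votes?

C against each rival (19 voters):
C vs B: C preferred on 7+4+1 = 12 ballots; C wins 12–7.
C vs E: 8 to 11, E.
C–H: C 14–5.
C beats B, H; loses to E — 2 pairwise wins.

2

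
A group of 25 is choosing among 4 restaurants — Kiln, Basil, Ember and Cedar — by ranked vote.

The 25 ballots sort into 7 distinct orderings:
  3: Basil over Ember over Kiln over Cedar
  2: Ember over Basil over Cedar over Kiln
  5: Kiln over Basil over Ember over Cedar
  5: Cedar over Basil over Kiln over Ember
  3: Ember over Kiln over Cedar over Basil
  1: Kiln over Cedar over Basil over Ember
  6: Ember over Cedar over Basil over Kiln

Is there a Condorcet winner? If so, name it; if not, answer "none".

none

Head-to-head results (25 friends):
Kiln vs Basil: Kiln preferred on 5+3+1 = 9 ballots; Basil wins 16–9.
Kiln vs Ember: 11 to 14, Ember.
Kiln vs Cedar: Cedar, 13–12.
Basil vs Ember: Basil, 14–11.
Basil–Cedar: Cedar 15–10.
Ember vs Cedar: 19 to 6, Ember.
No restaurant is unbeaten: Kiln loses to Basil; Basil loses to Cedar; Ember loses to Basil; Cedar loses to Ember. In particular Basil > Ember > Cedar > Basil is a majority cycle — no Condorcet winner exists.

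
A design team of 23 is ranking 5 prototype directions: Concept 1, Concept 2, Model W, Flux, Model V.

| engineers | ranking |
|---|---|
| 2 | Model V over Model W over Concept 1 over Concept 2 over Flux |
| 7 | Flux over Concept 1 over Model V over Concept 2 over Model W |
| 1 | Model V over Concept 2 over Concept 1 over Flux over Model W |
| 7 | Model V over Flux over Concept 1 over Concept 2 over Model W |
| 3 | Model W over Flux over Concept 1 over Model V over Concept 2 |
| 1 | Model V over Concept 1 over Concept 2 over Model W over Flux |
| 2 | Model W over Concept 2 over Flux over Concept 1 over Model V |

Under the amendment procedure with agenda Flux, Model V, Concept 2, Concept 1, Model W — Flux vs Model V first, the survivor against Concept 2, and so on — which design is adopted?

Flux

Round 1: Flux vs Model V — 12–11, Flux advances.
Round 2: Flux vs Concept 2 — 17–6, Flux advances.
Round 3: Flux vs Concept 1 — 19–4, Flux advances.
Round 4: Flux vs Model W — 15–8, Flux advances.
Flux survives the agenda.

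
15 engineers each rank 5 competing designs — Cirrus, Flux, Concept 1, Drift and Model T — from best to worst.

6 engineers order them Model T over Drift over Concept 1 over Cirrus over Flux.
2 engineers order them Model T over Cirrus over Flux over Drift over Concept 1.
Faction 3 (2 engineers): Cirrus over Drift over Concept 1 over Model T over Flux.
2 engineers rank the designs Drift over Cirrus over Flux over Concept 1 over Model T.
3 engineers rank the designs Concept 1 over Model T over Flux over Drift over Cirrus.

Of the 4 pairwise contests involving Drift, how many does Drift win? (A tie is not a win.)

3

Drift against each rival (15 engineers):
Drift vs Cirrus: 11 to 4, Drift.
Drift vs Flux: Drift, 10–5.
Drift–Concept 1: Drift 12–3.
Drift vs Model T: 2+2 = 4 for Drift, 11 for Model T — Model T by 11–4.
Drift beats Cirrus, Flux, Concept 1; loses to Model T — 3 pairwise wins.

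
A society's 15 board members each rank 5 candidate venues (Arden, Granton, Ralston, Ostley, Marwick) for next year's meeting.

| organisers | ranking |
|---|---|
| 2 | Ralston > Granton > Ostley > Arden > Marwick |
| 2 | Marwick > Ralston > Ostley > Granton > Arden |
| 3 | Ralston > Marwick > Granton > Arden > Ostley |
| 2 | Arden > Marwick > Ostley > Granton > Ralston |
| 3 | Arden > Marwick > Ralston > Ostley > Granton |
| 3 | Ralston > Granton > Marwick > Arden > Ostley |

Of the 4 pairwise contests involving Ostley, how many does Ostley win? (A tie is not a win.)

0

Ostley against each rival (15 organisers):
Ostley vs Arden: 2+2 = 4 for Ostley, 11 for Arden — Arden by 11–4.
Ostley vs Granton: 7 to 8, Granton.
Ostley vs Ralston: Ralston, 13–2.
Ostley vs Marwick: Marwick wins 13–2.
Ostley beats no one; loses to Arden, Granton, Ralston, Marwick — 0 pairwise wins.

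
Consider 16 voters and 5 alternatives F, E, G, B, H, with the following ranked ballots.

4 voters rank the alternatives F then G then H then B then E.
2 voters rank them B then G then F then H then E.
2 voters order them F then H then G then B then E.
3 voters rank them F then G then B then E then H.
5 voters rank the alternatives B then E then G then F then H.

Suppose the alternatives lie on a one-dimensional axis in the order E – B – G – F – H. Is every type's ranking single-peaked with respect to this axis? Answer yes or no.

Axis positions: E=1, B=2, G=3, F=4, H=5.
Type 1 (peak F at position 4): ranking walks positions 4-3-5-2-1, expanding outward from the peak — single-peaked.
Type 2 (peak B at position 2): ranking walks positions 2-3-4-5-1, expanding outward from the peak — single-peaked.
Type 3 (peak F at position 4): ranking walks positions 4-5-3-2-1, expanding outward from the peak — single-peaked.
Type 4 (peak F at position 4): ranking walks positions 4-3-2-1-5, expanding outward from the peak — single-peaked.
Type 5 (peak B at position 2): ranking walks positions 2-1-3-4-5, expanding outward from the peak — single-peaked.
Every ranking is single-peaked on this axis.

yes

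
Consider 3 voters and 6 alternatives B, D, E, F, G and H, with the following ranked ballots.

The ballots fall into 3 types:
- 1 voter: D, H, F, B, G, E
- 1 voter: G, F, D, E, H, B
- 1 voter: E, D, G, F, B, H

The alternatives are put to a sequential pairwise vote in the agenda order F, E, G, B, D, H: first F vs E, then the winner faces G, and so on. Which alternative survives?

D

Round 1: F vs E — 2–1, F advances.
Round 2: F vs G — 1–2, G advances.
Round 3: G vs B — 2–1, G advances.
Round 4: G vs D — 1–2, D advances.
Round 5: D vs H — 3–0, D advances.
The agenda winner is D.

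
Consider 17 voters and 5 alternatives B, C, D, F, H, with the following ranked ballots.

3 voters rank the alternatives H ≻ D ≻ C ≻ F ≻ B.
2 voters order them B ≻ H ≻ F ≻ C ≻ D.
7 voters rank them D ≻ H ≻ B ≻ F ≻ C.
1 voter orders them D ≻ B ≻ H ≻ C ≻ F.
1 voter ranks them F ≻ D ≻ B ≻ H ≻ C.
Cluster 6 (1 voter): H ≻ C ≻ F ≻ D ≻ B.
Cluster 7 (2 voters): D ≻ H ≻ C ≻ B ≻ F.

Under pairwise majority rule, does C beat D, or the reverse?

Ballots ranking C above D: 2 + 1 = 3.
Ballots ranking D above C: 17 − 3 = 14.
D wins the head-to-head 14–3.

D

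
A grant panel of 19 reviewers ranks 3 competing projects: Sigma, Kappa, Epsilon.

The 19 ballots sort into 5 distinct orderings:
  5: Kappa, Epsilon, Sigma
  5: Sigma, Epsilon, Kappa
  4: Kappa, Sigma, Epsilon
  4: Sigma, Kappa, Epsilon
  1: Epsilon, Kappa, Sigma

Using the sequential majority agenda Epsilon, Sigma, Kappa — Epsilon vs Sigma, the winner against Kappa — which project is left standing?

Kappa

Round 1: Epsilon vs Sigma — 6–13, Sigma advances.
Round 2: Sigma vs Kappa — 9–10, Kappa advances.
Kappa survives the agenda.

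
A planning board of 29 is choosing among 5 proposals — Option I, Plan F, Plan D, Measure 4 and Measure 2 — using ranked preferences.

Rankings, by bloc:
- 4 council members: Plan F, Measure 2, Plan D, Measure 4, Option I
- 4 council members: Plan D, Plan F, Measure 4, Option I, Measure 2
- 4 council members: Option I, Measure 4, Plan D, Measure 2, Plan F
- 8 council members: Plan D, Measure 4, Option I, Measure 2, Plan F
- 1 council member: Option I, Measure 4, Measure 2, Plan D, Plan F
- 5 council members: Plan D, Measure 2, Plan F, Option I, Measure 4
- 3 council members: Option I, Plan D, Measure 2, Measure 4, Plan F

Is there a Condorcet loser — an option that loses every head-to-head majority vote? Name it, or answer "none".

Pairwise majorities:
Option I vs Plan F: 4+8+1+3 = 16 for Option I, 13 for Plan F — Option I by 16–13.
Option I vs Plan D: Option I is ranked higher on 4+1+3 = 8 ballots, Plan D on 21. Plan D wins 21–8.
Option I vs Measure 4: Measure 4, 16–13.
Option I–Measure 2: Option I 20–9.
Plan F vs Plan D: Plan F preferred on 4 ballots; Plan D wins 25–4.
Plan F vs Measure 4: Plan F preferred on 4+4+5 = 13 ballots; Measure 4 wins 16–13.
Plan F vs Measure 2: Measure 2 wins 21–8.
Plan D vs Measure 4: Plan D, 24–5.
Plan D vs Measure 2: Plan D preferred on 4+4+8+5+3 = 24 ballots; Plan D wins 24–5.
Measure 4 vs Measure 2: Measure 4 is ranked higher on 4+4+8+1 = 17 ballots, Measure 2 on 12. Measure 4 wins 17–12.
Plan F is beaten in every head-to-head and is the Condorcet loser.

Plan F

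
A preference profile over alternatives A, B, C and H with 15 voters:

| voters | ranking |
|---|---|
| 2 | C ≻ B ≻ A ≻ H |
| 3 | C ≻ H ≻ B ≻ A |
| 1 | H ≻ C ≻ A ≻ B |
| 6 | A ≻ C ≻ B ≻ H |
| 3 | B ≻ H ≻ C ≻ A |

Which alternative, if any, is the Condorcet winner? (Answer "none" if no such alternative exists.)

Head-to-head results (15 voters):
A–B: B 8–7.
A–C: C 9–6.
A–H: A 8–7.
B vs C: C, 12–3.
B vs H: B wins 11–4.
C vs H: C, 11–4.
C wins every pairwise contest, so C is the Condorcet winner.

C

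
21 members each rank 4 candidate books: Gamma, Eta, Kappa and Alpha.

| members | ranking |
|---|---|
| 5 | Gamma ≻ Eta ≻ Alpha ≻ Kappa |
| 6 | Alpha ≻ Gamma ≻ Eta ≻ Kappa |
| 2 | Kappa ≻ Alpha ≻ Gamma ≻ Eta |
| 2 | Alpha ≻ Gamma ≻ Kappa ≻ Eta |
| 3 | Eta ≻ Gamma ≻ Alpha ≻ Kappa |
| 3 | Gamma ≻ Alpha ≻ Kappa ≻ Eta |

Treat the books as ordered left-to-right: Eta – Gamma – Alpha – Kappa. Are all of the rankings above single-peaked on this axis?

Axis positions: Eta=1, Gamma=2, Alpha=3, Kappa=4.
Bloc 1 (peak Gamma at position 2): ranking walks positions 2-1-3-4, expanding outward from the peak — single-peaked.
Bloc 2 (peak Alpha at position 3): ranking walks positions 3-2-1-4, expanding outward from the peak — single-peaked.
Bloc 3 (peak Kappa at position 4): ranking walks positions 4-3-2-1, expanding outward from the peak — single-peaked.
Bloc 4 (peak Alpha at position 3): ranking walks positions 3-2-4-1, expanding outward from the peak — single-peaked.
Bloc 5 (peak Eta at position 1): ranking walks positions 1-2-3-4, expanding outward from the peak — single-peaked.
Bloc 6 (peak Gamma at position 2): ranking walks positions 2-3-4-1, expanding outward from the peak — single-peaked.
Every ranking is single-peaked on this axis.

yes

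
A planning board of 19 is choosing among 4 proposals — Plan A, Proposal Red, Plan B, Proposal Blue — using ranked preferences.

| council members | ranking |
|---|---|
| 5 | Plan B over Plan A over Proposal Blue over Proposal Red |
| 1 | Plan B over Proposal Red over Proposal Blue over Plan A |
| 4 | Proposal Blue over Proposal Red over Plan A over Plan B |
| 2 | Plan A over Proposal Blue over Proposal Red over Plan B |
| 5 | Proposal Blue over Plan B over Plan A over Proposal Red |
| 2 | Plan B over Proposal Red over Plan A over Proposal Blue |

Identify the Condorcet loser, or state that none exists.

Pairwise majorities:
Plan A vs Proposal Red: 12 to 7, Plan A.
Plan A vs Plan B: 6 to 13, Plan B.
Plan A vs Proposal Blue: Proposal Blue wins 10–9.
Proposal Red vs Plan B: Proposal Red is ranked higher on 4+2 = 6 ballots, Plan B on 13. Plan B wins 13–6.
Proposal Red vs Proposal Blue: Proposal Red preferred on 1+2 = 3 ballots; Proposal Blue wins 16–3.
Plan B vs Proposal Blue: Proposal Blue wins 11–8.
Proposal Red is beaten in every head-to-head and is the Condorcet loser.

Proposal Red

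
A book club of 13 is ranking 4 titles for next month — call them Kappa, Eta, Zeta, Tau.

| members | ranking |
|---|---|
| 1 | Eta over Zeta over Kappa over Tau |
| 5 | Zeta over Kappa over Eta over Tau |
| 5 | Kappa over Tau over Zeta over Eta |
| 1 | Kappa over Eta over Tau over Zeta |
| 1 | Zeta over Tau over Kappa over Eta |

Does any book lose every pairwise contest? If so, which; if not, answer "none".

Tau

Head-to-head results (13 members):
Kappa vs Eta: Kappa is ranked higher on 5+5+1+1 = 12 ballots, Eta on 1. Kappa wins 12–1.
Kappa vs Zeta: 5+1 = 6 for Kappa, 7 for Zeta — Zeta by 7–6.
Kappa vs Tau: 12 to 1, Kappa.
Eta vs Zeta: Zeta, 11–2.
Eta vs Tau: Eta wins 7–6.
Zeta vs Tau: Zeta wins 7–6.
Tau loses to every other book — it is the Condorcet loser.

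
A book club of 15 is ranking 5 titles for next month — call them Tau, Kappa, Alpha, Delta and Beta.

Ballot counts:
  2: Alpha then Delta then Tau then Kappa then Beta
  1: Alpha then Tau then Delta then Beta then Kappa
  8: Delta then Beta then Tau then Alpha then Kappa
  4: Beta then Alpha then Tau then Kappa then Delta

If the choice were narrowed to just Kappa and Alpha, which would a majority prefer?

Alpha

No ballot ranks Kappa above Alpha: 0.
Ballots ranking Alpha above Kappa: 15 − 0 = 15.
Alpha wins the head-to-head 15–0.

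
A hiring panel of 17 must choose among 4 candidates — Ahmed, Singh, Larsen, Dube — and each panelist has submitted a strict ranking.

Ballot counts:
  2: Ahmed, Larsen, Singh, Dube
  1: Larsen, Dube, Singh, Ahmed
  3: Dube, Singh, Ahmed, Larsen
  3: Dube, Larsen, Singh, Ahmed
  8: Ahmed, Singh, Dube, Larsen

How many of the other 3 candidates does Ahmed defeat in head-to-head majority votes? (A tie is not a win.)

Ahmed against each rival (17 committee members):
Ahmed vs Singh: Ahmed wins 10–7.
Ahmed vs Larsen: 13 to 4, Ahmed.
Ahmed vs Dube: 2+8 = 10 for Ahmed, 7 for Dube — Ahmed by 10–7.
Ahmed beats Singh, Larsen, Dube — 3 pairwise wins.

3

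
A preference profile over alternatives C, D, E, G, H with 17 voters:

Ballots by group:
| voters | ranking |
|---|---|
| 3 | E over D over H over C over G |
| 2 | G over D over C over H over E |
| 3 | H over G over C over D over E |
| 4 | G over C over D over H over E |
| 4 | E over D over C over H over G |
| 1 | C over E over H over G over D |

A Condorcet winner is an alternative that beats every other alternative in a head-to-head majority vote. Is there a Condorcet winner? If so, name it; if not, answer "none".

Check each pair by majority over 17 ballots:
C vs D: 3+4+1 = 8 for C, 9 for D — D by 9–8.
C vs E: C preferred on 2+3+4+1 = 10 ballots; C wins 10–7.
C–G: G 9–8.
C vs H: C, 11–6.
D vs E: 2+3+4 = 9 for D, 8 for E — D by 9–8.
D–G: G 10–7.
D vs H: D is ranked higher on 3+2+4+4 = 13 ballots, H on 4. D wins 13–4.
E vs G: E preferred on 3+4+1 = 8 ballots; G wins 9–8.
E vs H: E is ranked higher on 3+4+1 = 8 ballots, H on 9. H wins 9–8.
G vs H: H, 11–6.
Each alternative drops at least one matchup (C loses to D; D loses to G; E loses to C; G loses to H; H loses to C); the cycle C > H > G > C rules out a Condorcet winner.

none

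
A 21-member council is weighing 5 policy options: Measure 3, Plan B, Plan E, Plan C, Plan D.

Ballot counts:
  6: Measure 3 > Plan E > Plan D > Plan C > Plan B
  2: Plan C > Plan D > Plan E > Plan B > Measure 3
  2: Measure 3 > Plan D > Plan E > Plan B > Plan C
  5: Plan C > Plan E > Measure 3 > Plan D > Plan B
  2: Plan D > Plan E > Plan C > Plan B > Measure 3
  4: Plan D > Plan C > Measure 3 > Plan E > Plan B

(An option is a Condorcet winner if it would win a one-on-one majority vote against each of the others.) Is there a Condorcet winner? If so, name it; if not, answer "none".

none

Pairwise majorities:
Measure 3 vs Plan B: Measure 3 wins 17–4.
Measure 3 vs Plan E: Measure 3 wins 12–9.
Measure 3–Plan C: Plan C 13–8.
Measure 3 vs Plan D: Measure 3, 13–8.
Plan B vs Plan E: Plan E wins 21–0.
Plan B–Plan C: Plan C 19–2.
Plan B–Plan D: Plan D 21–0.
Plan E vs Plan C: Plan C, 11–10.
Plan E vs Plan D: Plan E, 11–10.
Plan C vs Plan D: Plan D wins 14–7.
Each option drops at least one matchup (Measure 3 loses to Plan C; Plan B loses to Measure 3; Plan E loses to Measure 3; Plan C loses to Plan D; Plan D loses to Measure 3); the cycle Measure 3 > Plan D > Plan C > Measure 3 rules out a Condorcet winner.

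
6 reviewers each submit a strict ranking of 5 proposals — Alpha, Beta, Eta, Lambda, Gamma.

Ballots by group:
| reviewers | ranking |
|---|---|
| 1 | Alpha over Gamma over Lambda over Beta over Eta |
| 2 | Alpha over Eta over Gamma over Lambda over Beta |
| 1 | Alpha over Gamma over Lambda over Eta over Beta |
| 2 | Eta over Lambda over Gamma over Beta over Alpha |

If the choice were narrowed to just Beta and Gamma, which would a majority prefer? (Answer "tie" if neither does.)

Gamma

No ballot ranks Beta above Gamma: 0.
Ballots ranking Gamma above Beta: 6 − 0 = 6.
Gamma wins the head-to-head 6–0.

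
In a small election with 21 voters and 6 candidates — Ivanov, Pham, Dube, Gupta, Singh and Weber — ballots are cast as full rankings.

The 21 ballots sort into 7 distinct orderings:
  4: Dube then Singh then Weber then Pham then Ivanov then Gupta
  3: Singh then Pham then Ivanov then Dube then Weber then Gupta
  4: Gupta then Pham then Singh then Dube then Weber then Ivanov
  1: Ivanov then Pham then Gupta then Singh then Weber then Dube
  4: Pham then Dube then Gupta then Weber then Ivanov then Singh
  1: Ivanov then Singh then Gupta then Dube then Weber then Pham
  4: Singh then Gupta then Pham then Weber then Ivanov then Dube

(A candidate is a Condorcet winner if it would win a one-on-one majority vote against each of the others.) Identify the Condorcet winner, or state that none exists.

Singh

Check each pair by majority over 21 ballots:
Ivanov vs Pham: 2 to 19, Pham.
Ivanov vs Dube: Ivanov preferred on 3+1+1+4 = 9 ballots; Dube wins 12–9.
Ivanov–Gupta: Gupta 12–9.
Ivanov vs Singh: Ivanov is ranked higher on 1+4+1 = 6 ballots, Singh on 15. Singh wins 15–6.
Ivanov vs Weber: Ivanov preferred on 3+1+1 = 5 ballots; Weber wins 16–5.
Pham vs Dube: Pham wins 16–5.
Pham vs Gupta: Pham wins 12–9.
Pham vs Singh: Pham is ranked higher on 4+1+4 = 9 ballots, Singh on 12. Singh wins 12–9.
Pham vs Weber: 16 to 5, Pham.
Dube vs Gupta: 11 to 10, Dube.
Dube vs Singh: 4+4 = 8 for Dube, 13 for Singh — Singh by 13–8.
Dube vs Weber: Dube, 16–5.
Gupta vs Singh: 9 to 12, Singh.
Gupta–Weber: Gupta 14–7.
Singh vs Weber: Singh, 17–4.
Singh defeats every rival head-to-head and is the Condorcet winner.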